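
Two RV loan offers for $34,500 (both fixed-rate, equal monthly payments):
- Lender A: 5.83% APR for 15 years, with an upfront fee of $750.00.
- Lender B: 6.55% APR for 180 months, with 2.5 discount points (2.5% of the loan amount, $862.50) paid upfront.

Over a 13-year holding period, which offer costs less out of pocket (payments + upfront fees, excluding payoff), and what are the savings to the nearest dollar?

Lender A: monthly rate = 5.83%/12 = 0.0048583; payment = 34,500 × 0.0048583 / (1 − (1+0.0048583)^−180) = $287.97.
Lender B: at 6.55% the monthly rate is 0.0054583, so the payment is 34,500 × 0.0054583 / (1 − 1.0054583^−180) = $301.48.
Over 156 months: Lender A costs 156 × $287.97 + $750.00 = $45,673.32; Lender B costs 156 × $301.48 + $862.50 = $47,893.38.
Lender A is cheaper by $47,893.38 − $45,673.32 = $2,220.06.

Lender A by $2,220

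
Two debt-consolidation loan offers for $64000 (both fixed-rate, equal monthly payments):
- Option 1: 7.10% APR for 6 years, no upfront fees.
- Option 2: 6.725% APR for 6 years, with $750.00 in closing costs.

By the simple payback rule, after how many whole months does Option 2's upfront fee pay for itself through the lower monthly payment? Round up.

66 months

Option 1: monthly rate = 7.1%/12 = 0.0059167; payment = 64,000 × 0.0059167 / (1 − (1+0.0059167)^−72) = $1,094.21.
Option 2: at 6.725% the monthly rate is 0.0056042, so the payment is 64,000 × 0.0056042 / (1 − 1.0056042^−72) = $1,082.70.
Monthly savings = $1,094.21 − $1,082.70 = $11.51.
Break-even = $750.00 / $11.51 = 65.16 → 66 months.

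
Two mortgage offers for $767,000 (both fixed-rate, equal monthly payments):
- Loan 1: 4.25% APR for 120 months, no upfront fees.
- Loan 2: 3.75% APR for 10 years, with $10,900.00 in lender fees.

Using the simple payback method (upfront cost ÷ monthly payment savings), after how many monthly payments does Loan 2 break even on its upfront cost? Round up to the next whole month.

Loan 1: at 4.25% the monthly rate is 0.0035417, so the payment is 767,000 × 0.0035417 / (1 − 1.0035417^−120) = $7,856.96.
Loan 2: monthly rate = 3.75%/12 = 0.0031250; payment = 767,000 × 0.0031250 / (1 − (1+0.0031250)^−120) = $7,674.70.
Monthly savings = $7,856.96 − $7,674.70 = $182.26.
Break-even = $10,900.00 / $182.26 = 59.80 → 60 months.

60 months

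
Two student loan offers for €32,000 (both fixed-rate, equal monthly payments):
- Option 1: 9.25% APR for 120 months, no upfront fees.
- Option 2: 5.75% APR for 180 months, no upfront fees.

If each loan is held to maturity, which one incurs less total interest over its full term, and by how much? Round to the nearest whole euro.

Option 1: at 9.25% the monthly rate is 0.0077083, so the payment is 32,000 × 0.0077083 / (1 − 1.0077083^−120) = €409.70.
Total interest on Option 1 = 120 × €409.70 − €32,000 = €17,164.00.
Option 2: monthly rate = 5.75%/12 = 0.0047917; payment = 32,000 × 0.0047917 / (1 − (1+0.0047917)^−180) = €265.73.
Total interest on Option 2 = 180 × €265.73 − €32,000 = €15,831.40.
Option 2 is lower by €1,332.60.

Option 2 by €1,333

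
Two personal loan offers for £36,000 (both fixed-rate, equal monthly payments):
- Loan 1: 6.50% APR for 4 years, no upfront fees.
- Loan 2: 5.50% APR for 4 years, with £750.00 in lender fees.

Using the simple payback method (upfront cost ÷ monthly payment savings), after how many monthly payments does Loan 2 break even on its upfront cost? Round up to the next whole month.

Loan 1: at 6.50% the monthly rate is 0.0054167, so the payment is 36,000 × 0.0054167 / (1 − 1.0054167^−48) = £853.74.
Loan 2: monthly rate = 5.5%/12 = 0.0045833; payment = 36,000 × 0.0045833 / (1 − (1+0.0045833)^−48) = £837.23.
Monthly savings = £853.74 − £837.23 = £16.51.
Break-even = £750.00 / £16.51 = 45.43 → 46 months.

46 months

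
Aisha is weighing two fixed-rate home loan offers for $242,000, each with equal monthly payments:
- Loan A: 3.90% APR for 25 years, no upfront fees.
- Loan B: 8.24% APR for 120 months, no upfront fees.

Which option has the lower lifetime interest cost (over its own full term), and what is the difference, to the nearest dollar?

Loan A: at 3.90% the monthly rate is 0.0032500, so the payment is 242,000 × 0.0032500 / (1 − 1.0032500^−300) = $1,264.04.
Total interest on Loan A = 300 × $1,264.04 − $242,000 = $137,212.00.
Loan B: at 8.24% the monthly rate is 0.0068667, so the payment is 242,000 × 0.0068667 / (1 − 1.0068667^−120) = $2,966.91.
Total interest on Loan B = 120 × $2,966.91 − $242,000 = $114,029.20.
Loan B is lower by $23,182.80.

Loan B by $23,183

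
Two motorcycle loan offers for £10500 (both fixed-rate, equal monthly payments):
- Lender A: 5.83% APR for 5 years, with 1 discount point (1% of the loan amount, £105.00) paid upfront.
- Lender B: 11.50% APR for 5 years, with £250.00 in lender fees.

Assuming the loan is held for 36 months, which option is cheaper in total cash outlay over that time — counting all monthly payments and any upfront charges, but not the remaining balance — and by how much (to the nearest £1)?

Lender A by £1,180

Lender A: at 5.83% the monthly rate is 0.0048583, so the payment is 10,500 × 0.0048583 / (1 − 1.0048583^−60) = £202.17.
Lender B: monthly rate = 11.5%/12 = 0.0095833; payment = 10,500 × 0.0095833 / (1 − (1+0.0095833)^−60) = £230.92.
Over 36 months: Lender A costs 36 × £202.17 + £105.00 = £7,383.12; Lender B costs 36 × £230.92 + £250.00 = £8,563.12.
Lender A is cheaper by £8,563.12 − £7,383.12 = £1,180.00.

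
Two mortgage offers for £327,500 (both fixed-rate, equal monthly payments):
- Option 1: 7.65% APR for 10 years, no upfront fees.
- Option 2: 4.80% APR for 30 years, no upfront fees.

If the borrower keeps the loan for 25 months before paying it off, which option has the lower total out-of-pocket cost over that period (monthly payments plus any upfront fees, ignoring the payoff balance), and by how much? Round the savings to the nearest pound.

Option 1: at 7.65% the monthly rate is 0.0063750, so the payment is 327,500 × 0.0063750 / (1 − 1.0063750^−120) = £3,913.17.
Option 2: monthly rate = 4.8%/12 = 0.0040000; payment = 327,500 × 0.0040000 / (1 − (1+0.0040000)^−360) = £1,718.28.
Over 25 months: Option 1 costs 25 × £3,913.17 = £97,829.25; Option 2 costs 25 × £1,718.28 = £42,957.00.
Option 2 is cheaper by £97,829.25 − £42,957.00 = £54,872.25.

Option 2 by £54,872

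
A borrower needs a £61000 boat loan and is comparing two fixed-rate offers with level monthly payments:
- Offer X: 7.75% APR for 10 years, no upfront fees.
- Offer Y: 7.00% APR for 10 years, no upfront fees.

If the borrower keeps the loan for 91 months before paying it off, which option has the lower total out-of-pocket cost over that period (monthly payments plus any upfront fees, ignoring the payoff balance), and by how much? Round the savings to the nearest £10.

Offer Y by £2,170

Offer X: at 7.75% the monthly rate is 0.0064583, so the payment is 61,000 × 0.0064583 / (1 − 1.0064583^−120) = £732.06.
Offer Y: monthly rate = 7%/12 = 0.0058333; payment = 61,000 × 0.0058333 / (1 − (1+0.0058333)^−120) = £708.26.
Over 91 months: Offer X costs 91 × £732.06 = £66,617.46; Offer Y costs 91 × £708.26 = £64,451.66.
Offer Y is cheaper by £66,617.46 − £64,451.66 = £2,165.80.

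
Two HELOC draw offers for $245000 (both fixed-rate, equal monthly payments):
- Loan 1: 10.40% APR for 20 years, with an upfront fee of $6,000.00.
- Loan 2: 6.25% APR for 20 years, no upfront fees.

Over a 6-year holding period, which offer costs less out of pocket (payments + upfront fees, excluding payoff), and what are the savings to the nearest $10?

Loan 2 by $52,000

Loan 1: at 10.40% the monthly rate is 0.0086667, so the payment is 245,000 × 0.0086667 / (1 − 1.0086667^−240) = $2,429.60.
Loan 2: at 6.25% the monthly rate is 0.0052083, so the payment is 245,000 × 0.0052083 / (1 − 1.0052083^−240) = $1,790.77.
Over 72 months: Loan 1 costs 72 × $2,429.60 + $6,000.00 = $180,931.20; Loan 2 costs 72 × $1,790.77 = $128,935.44.
Loan 2 is cheaper by $180,931.20 − $128,935.44 = $51,995.76.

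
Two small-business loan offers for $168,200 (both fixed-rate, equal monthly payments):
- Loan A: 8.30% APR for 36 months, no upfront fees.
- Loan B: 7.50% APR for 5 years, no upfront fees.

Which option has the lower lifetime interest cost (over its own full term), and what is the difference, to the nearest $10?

Loan A by $11,640

Loan A: at 8.30% the monthly rate is 0.0069167, so the payment is 168,200 × 0.0069167 / (1 − 1.0069167^−36) = $5,294.09.
Total interest on Loan A = 36 × $5,294.09 − $168,200 = $22,387.24.
Loan B: monthly rate = 7.5%/12 = 0.0062500; payment = 168,200 × 0.0062500 / (1 − (1+0.0062500)^−60) = $3,370.38.
Total interest on Loan B = 60 × $3,370.38 − $168,200 = $34,022.80.
Loan A is lower by $11,635.56.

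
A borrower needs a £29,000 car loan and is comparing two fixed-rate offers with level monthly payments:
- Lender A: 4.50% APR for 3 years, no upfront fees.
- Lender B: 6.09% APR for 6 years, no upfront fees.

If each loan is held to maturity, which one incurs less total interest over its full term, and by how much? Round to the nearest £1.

Lender A by £3,637

Lender A: at 4.50% the monthly rate is 0.0037500, so the payment is 29,000 × 0.0037500 / (1 − 1.0037500^−36) = £862.66.
Total interest on Lender A = 36 × £862.66 − £29,000 = £2,055.76.
Lender B: at 6.09% the monthly rate is 0.0050750, so the payment is 29,000 × 0.0050750 / (1 − 1.0050750^−72) = £481.85.
Total interest on Lender B = 72 × £481.85 − £29,000 = £5,693.20.
Lender A is lower by £3,637.44.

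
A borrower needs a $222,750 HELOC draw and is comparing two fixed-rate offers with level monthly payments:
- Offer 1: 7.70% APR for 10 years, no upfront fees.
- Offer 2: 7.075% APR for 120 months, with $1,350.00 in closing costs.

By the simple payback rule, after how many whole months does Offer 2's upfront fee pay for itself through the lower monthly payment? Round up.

19 months

Offer 1: monthly rate = 7.7%/12 = 0.0064167; payment = 222,750 × 0.0064167 / (1 − (1+0.0064167)^−120) = $2,667.39.
Offer 2: at 7.075% the monthly rate is 0.0058958, so the payment is 222,750 × 0.0058958 / (1 − 1.0058958^−120) = $2,594.93.
Monthly savings = $2,667.39 − $2,594.93 = $72.46.
Break-even = $1,350.00 / $72.46 = 18.63 → 19 months.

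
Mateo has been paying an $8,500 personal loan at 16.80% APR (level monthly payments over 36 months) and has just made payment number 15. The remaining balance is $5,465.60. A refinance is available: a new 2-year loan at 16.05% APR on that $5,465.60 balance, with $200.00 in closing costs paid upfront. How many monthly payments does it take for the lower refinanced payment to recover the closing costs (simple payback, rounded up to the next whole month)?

Current payment = 8,500 × 16.8%/12 / (1 − (1+0.0140000)^−36) = $302.20.
Refinanced payment = 5,465.60 × 0.0133750 / (1 − (1+0.0133750)^−24) = $267.74.
Monthly savings = $302.20 − $267.74 = $34.46.
Break-even = $200.00 / $34.46 = 5.80 → 6 months.

6 months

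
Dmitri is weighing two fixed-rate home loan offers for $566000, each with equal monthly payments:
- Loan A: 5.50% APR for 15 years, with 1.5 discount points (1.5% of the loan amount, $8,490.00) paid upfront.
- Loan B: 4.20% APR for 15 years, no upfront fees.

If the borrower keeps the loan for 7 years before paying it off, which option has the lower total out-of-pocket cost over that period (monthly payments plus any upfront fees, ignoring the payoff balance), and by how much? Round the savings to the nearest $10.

Loan A: at 5.50% the monthly rate is 0.0045833, so the payment is 566,000 × 0.0045833 / (1 − 1.0045833^−180) = $4,624.69.
Loan B: monthly rate = 4.2%/12 = 0.0035000; payment = 566,000 × 0.0035000 / (1 − (1+0.0035000)^−180) = $4,243.59.
Over 84 months: Loan A costs 84 × $4,624.69 + $8,490.00 = $396,963.96; Loan B costs 84 × $4,243.59 = $356,461.56.
Loan B is cheaper by $396,963.96 − $356,461.56 = $40,502.40.

Loan B by $40,500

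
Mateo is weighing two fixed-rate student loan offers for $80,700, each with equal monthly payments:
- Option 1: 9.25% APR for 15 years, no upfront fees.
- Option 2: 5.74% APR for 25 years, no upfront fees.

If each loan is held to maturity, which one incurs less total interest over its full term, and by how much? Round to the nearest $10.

Option 1: at 9.25% the monthly rate is 0.0077083, so the payment is 80,700 × 0.0077083 / (1 − 1.0077083^−180) = $830.56.
Total interest on Option 1 = 180 × $830.56 − $80,700 = $68,800.80.
Option 2: monthly rate = 5.74%/12 = 0.0047833; payment = 80,700 × 0.0047833 / (1 − (1+0.0047833)^−300) = $507.20.
Total interest on Option 2 = 300 × $507.20 − $80,700 = $71,460.00.
Option 1 is lower by $2,659.20.

Option 1 by $2,660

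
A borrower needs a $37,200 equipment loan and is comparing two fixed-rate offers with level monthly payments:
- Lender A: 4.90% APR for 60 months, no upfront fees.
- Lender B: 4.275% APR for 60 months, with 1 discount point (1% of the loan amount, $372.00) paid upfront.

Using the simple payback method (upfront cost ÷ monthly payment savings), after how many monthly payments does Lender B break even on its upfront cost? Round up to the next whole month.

36 months

Lender A: at 4.90% the monthly rate is 0.0040833, so the payment is 37,200 × 0.0040833 / (1 − 1.0040833^−60) = $700.31.
Lender B: monthly rate = 4.275%/12 = 0.0035625; payment = 37,200 × 0.0035625 / (1 − (1+0.0035625)^−60) = $689.72.
Monthly savings = $700.31 − $689.72 = $10.59.
Break-even = $372.00 / $10.59 = 35.13 → 36 months.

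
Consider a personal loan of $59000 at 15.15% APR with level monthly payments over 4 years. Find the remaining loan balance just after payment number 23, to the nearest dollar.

With monthly rate i = 15.15%/12 = 0.0126250, the balance after k of n payments is P · [(1+i)^n − (1+i)^k] / [(1+i)^n − 1].
(1+0.0126250)^48 = 1.82614378 and (1+0.0126250)^23 = 1.33450080, so the balance is 59,000 × (1.82614378 − 1.33450080) / (1.82614378 − 1) = $35,111.24.

$35,111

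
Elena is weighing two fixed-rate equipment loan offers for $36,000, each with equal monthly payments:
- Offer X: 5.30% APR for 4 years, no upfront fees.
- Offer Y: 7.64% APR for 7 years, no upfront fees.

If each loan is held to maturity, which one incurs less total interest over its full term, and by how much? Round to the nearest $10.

Offer X by $6,560

Offer X: at 5.30% the monthly rate is 0.0044167, so the payment is 36,000 × 0.0044167 / (1 − 1.0044167^−48) = $833.96.
Total interest on Offer X = 48 × $833.96 − $36,000 = $4,030.08.
Offer Y: at 7.64% the monthly rate is 0.0063667, so the payment is 36,000 × 0.0063667 / (1 − 1.0063667^−84) = $554.67.
Total interest on Offer Y = 84 × $554.67 − $36,000 = $10,592.28.
Offer X is lower by $6,562.20.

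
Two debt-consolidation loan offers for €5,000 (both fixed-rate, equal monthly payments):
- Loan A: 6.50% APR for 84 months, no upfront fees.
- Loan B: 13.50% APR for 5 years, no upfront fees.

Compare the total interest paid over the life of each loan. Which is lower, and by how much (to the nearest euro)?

Loan A by €666

Loan A: monthly rate = 6.5%/12 = 0.0054167; payment = 5,000 × 0.0054167 / (1 − (1+0.0054167)^−84) = €74.25.
Total interest on Loan A = 84 × €74.25 − €5,000 = €1,237.00.
Loan B: monthly rate = 13.5%/12 = 0.0112500; payment = 5,000 × 0.0112500 / (1 − (1+0.0112500)^−60) = €115.05.
Total interest on Loan B = 60 × €115.05 − €5,000 = €1,903.00.
Loan A is lower by €666.00.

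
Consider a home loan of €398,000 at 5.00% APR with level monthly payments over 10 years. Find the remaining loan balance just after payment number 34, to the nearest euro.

With monthly rate i = 5%/12 = 0.0041667, the balance after k of n payments is P · [(1+i)^n − (1+i)^k] / [(1+i)^n − 1].
(1+0.0041667)^120 = 1.64700950 and (1+0.0041667)^34 = 1.15185346, so the balance is 398,000 × (1.64700950 − 1.15185346) / (1.64700950 − 1) = €304,589.20.

€304,589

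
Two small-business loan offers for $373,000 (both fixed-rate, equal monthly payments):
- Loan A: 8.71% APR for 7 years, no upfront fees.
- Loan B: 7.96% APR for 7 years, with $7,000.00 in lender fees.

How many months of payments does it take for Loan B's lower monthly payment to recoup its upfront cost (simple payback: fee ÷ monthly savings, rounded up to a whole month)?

50 months

Loan A: at 8.71% the monthly rate is 0.0072583, so the payment is 373,000 × 0.0072583 / (1 − 1.0072583^−84) = $5,946.48.
Loan B: monthly rate = 7.96%/12 = 0.0066333; payment = 373,000 × 0.0066333 / (1 − (1+0.0066333)^−84) = $5,806.23.
Monthly savings = $5,946.48 − $5,806.23 = $140.25.
Break-even = $7,000.00 / $140.25 = 49.91 → 50 months.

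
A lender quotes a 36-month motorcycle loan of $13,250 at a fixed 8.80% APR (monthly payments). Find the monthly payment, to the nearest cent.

$420.11

Monthly rate = 8.8%/12 = 0.0073333; payment = 13,250 × 0.0073333 / (1 − (1+0.0073333)^−36) = $420.11.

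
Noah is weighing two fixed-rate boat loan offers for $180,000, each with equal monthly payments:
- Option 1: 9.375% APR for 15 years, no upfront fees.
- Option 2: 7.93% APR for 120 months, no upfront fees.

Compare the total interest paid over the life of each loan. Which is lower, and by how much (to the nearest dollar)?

Option 2 by $74,620

Option 1: monthly rate = 9.375%/12 = 0.0078125; payment = 180,000 × 0.0078125 / (1 − (1+0.0078125)^−180) = $1,866.05.
Total interest on Option 1 = 180 × $1,866.05 − $180,000 = $155,889.00.
Option 2: at 7.93% the monthly rate is 0.0066083, so the payment is 180,000 × 0.0066083 / (1 − 1.0066083^−120) = $2,177.24.
Total interest on Option 2 = 120 × $2,177.24 − $180,000 = $81,268.80.
Option 2 is lower by $74,620.20.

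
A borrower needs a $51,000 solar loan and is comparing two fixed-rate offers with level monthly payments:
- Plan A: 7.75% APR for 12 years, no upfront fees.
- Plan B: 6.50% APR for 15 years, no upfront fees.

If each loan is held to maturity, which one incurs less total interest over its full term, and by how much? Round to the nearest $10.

Plan A by $1,480

Plan A: monthly rate = 7.75%/12 = 0.0064583; payment = 51,000 × 0.0064583 / (1 − (1+0.0064583)^−144) = $545.08.
Total interest on Plan A = 144 × $545.08 − $51,000 = $27,491.52.
Plan B: monthly rate = 6.5%/12 = 0.0054167; payment = 51,000 × 0.0054167 / (1 − (1+0.0054167)^−180) = $444.26.
Total interest on Plan B = 180 × $444.26 − $51,000 = $28,966.80.
Plan A is lower by $1,475.28.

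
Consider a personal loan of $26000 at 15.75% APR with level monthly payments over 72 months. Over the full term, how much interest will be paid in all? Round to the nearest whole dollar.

$14,350

Monthly rate = 15.75%/12 = 0.0131250; payment = 26,000 × 0.0131250 / (1 − (1+0.0131250)^−72) = $560.42.
Total paid = 72 × $560.42 = $40,350.24; interest = $40,350.24 − $26,000 = $14,350.24.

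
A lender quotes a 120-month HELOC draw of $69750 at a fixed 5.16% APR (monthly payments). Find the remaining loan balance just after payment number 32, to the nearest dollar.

$54,507

With monthly rate i = 5.16%/12 = 0.0043000, the balance after k of n payments is P · [(1+i)^n − (1+i)^k] / [(1+i)^n − 1].
(1+0.0043000)^120 = 1.67346072 and (1+0.0043000)^32 = 1.14717799, so the balance is 69,750 × (1.67346072 − 1.14717799) / (1.67346072 − 1) = $54,506.85.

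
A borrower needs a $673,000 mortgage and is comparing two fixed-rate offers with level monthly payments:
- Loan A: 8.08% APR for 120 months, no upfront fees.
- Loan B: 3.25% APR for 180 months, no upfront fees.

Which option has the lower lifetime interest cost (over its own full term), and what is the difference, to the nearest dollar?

Loan B by $132,046

Loan A: monthly rate = 8.08%/12 = 0.0067333; payment = 673,000 × 0.0067333 / (1 − (1+0.0067333)^−120) = $8,193.82.
Total interest on Loan A = 120 × $8,193.82 − $673,000 = $310,258.40.
Loan B: at 3.25% the monthly rate is 0.0027083, so the payment is 673,000 × 0.0027083 / (1 − 1.0027083^−180) = $4,728.96.
Total interest on Loan B = 180 × $4,728.96 − $673,000 = $178,212.80.
Loan B is lower by $132,045.60.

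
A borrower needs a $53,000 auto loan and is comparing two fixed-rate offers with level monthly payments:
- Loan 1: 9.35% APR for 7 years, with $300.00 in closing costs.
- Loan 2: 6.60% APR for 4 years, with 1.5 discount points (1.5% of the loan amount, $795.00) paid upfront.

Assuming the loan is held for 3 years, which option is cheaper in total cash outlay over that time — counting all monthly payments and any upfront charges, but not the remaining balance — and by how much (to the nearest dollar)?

Loan 1 by $14,793

Loan 1: at 9.35% the monthly rate is 0.0077917, so the payment is 53,000 × 0.0077917 / (1 − 1.0077917^−84) = $862.17.
Loan 2: monthly rate = 6.6%/12 = 0.0055000; payment = 53,000 × 0.0055000 / (1 − (1+0.0055000)^−48) = $1,259.34.
Over 36 months: Loan 1 costs 36 × $862.17 + $300.00 = $31,338.12; Loan 2 costs 36 × $1,259.34 + $795.00 = $46,131.24.
Loan 1 is cheaper by $46,131.24 − $31,338.12 = $14,793.12.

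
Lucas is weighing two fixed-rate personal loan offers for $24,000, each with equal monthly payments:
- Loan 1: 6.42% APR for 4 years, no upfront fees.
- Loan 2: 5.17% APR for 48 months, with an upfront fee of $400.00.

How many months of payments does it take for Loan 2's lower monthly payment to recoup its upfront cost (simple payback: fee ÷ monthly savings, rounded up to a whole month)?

30 months

Loan 1: at 6.42% the monthly rate is 0.0053500, so the payment is 24,000 × 0.0053500 / (1 − 1.0053500^−48) = $568.27.
Loan 2: at 5.17% the monthly rate is 0.0043083, so the payment is 24,000 × 0.0043083 / (1 − 1.0043083^−48) = $554.55.
Monthly savings = $568.27 − $554.55 = $13.72.
Break-even = $400.00 / $13.72 = 29.15 → 30 months.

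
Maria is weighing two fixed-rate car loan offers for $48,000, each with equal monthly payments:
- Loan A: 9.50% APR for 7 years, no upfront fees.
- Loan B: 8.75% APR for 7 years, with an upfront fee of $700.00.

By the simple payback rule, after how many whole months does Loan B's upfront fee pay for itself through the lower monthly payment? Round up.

39 months

Loan A: monthly rate = 9.5%/12 = 0.0079167; payment = 48,000 × 0.0079167 / (1 − (1+0.0079167)^−84) = $784.51.
Loan B: monthly rate = 8.75%/12 = 0.0072917; payment = 48,000 × 0.0072917 / (1 − (1+0.0072917)^−84) = $766.20.
Monthly savings = $784.51 − $766.20 = $18.31.
Break-even = $700.00 / $18.31 = 38.23 → 39 months.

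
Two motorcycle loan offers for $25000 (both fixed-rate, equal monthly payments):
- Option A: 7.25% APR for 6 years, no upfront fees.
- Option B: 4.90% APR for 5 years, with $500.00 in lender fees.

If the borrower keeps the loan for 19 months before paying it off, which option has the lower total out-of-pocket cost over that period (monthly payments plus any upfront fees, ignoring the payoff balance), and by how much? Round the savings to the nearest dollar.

Option A: monthly rate = 7.25%/12 = 0.0060417; payment = 25,000 × 0.0060417 / (1 − (1+0.0060417)^−72) = $429.23.
Option B: at 4.90% the monthly rate is 0.0040833, so the payment is 25,000 × 0.0040833 / (1 − 1.0040833^−60) = $470.64.
Over 19 months: Option A costs 19 × $429.23 = $8,155.37; Option B costs 19 × $470.64 + $500.00 = $9,442.16.
Option A is cheaper by $9,442.16 − $8,155.37 = $1,286.79.

Option A by $1,287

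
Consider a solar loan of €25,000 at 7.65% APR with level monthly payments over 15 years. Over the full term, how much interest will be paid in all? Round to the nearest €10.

€17,100

Monthly rate = 7.65%/12 = 0.0063750; payment = 25,000 × 0.0063750 / (1 − (1+0.0063750)^−180) = €233.89.
Total paid = 180 × €233.89 = €42,100.20; interest = €42,100.20 − €25,000 = €17,100.20.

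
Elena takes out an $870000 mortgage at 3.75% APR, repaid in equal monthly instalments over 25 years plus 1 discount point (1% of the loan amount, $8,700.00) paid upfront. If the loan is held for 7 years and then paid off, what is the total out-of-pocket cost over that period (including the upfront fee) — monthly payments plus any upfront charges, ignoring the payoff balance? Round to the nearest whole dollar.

Monthly rate = 3.75%/12 = 0.0031250; payment = 870,000 × 0.0031250 / (1 − (1+0.0031250)^−300) = $4,472.94.
Total outlay = 84 × $4,472.94 + $8,700.00 = $384,426.96.

$384,427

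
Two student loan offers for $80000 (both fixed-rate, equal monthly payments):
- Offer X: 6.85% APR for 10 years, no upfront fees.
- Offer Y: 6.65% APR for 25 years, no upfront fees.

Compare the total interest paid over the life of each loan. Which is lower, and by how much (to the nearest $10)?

Offer X: at 6.85% the monthly rate is 0.0057083, so the payment is 80,000 × 0.0057083 / (1 − 1.0057083^−120) = $922.69.
Total interest on Offer X = 120 × $922.69 − $80,000 = $30,722.80.
Offer Y: at 6.65% the monthly rate is 0.0055417, so the payment is 80,000 × 0.0055417 / (1 − 1.0055417^−300) = $547.69.
Total interest on Offer Y = 300 × $547.69 − $80,000 = $84,307.00.
Offer X is lower by $53,584.20.

Offer X by $53,580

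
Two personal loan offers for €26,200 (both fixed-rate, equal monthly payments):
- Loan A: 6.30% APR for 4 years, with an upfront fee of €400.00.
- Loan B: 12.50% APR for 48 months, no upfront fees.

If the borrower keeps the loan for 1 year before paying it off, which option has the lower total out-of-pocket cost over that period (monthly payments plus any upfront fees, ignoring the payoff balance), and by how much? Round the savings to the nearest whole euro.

Loan A by €530

Loan A: at 6.30% the monthly rate is 0.0052500, so the payment is 26,200 × 0.0052500 / (1 − 1.0052500^−48) = €618.92.
Loan B: monthly rate = 12.5%/12 = 0.0104167; payment = 26,200 × 0.0104167 / (1 − (1+0.0104167)^−48) = €696.40.
Over 12 months: Loan A costs 12 × €618.92 + €400.00 = €7,827.04; Loan B costs 12 × €696.40 = €8,356.80.
Loan A is cheaper by €8,356.80 − €7,827.04 = €529.76.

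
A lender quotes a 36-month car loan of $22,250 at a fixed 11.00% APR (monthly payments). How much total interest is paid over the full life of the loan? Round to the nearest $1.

At 11.00% the monthly rate is 0.0091667, so the payment is 22,250 × 0.0091667 / (1 − 1.0091667^−36) = $728.44.
Total paid = 36 × $728.44 = $26,223.84; interest = $26,223.84 − $22,250 = $3,973.84.

$3,974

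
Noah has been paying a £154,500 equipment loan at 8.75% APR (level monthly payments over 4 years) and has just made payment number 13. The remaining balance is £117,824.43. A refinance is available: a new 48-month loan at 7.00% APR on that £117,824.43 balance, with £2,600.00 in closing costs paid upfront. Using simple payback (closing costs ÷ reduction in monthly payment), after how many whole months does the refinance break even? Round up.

3 months

Current payment = 154,500 × 8.75%/12 / (1 − (1+0.0072917)^−48) = £3,826.42.
Refinanced payment = 117,824.43 × 0.0058333 / (1 − (1+0.0058333)^−48) = £2,821.45.
Monthly savings = £3,826.42 − £2,821.45 = £1,004.97.
Break-even = £2,600.00 / £1,004.97 = 2.59 → 3 months.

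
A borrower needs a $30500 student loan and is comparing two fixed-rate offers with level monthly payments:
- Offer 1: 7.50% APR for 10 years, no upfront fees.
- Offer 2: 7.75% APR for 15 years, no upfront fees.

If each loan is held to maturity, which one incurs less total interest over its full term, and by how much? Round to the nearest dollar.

Offer 1 by $8,231

Offer 1: monthly rate = 7.5%/12 = 0.0062500; payment = 30,500 × 0.0062500 / (1 − (1+0.0062500)^−120) = $362.04.
Total interest on Offer 1 = 120 × $362.04 − $30,500 = $12,944.80.
Offer 2: at 7.75% the monthly rate is 0.0064583, so the payment is 30,500 × 0.0064583 / (1 − 1.0064583^−180) = $287.09.
Total interest on Offer 2 = 180 × $287.09 − $30,500 = $21,176.20.
Offer 1 is lower by $8,231.40.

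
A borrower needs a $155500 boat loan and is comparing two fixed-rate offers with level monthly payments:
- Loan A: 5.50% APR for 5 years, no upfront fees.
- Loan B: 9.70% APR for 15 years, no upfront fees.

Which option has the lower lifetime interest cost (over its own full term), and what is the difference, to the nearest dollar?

Loan A by $117,452

Loan A: monthly rate = 5.5%/12 = 0.0045833; payment = 155,500 × 0.0045833 / (1 − (1+0.0045833)^−60) = $2,970.23.
Total interest on Loan A = 60 × $2,970.23 − $155,500 = $22,713.80.
Loan B: at 9.70% the monthly rate is 0.0080833, so the payment is 155,500 × 0.0080833 / (1 − 1.0080833^−180) = $1,642.59.
Total interest on Loan B = 180 × $1,642.59 − $155,500 = $140,166.20.
Loan A is lower by $117,452.40.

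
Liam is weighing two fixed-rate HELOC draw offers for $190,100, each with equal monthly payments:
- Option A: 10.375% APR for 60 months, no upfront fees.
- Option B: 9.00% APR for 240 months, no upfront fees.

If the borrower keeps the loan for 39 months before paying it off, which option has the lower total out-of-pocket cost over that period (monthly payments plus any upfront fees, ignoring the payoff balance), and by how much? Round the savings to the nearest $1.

Option B by $92,190

Option A: at 10.375% the monthly rate is 0.0086458, so the payment is 190,100 × 0.0086458 / (1 − 1.0086458^−60) = $4,074.23.
Option B: at 9.00% the monthly rate is 0.0075000, so the payment is 190,100 × 0.0075000 / (1 − 1.0075000^−240) = $1,710.38.
Over 39 months: Option A costs 39 × $4,074.23 = $158,894.97; Option B costs 39 × $1,710.38 = $66,704.82.
Option B is cheaper by $158,894.97 − $66,704.82 = $92,190.15.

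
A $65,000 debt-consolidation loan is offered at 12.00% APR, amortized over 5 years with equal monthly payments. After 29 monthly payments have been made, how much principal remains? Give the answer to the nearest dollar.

With monthly rate i = 12%/12 = 0.0100000, the balance after k of n payments is P · [(1+i)^n − (1+i)^k] / [(1+i)^n − 1].
(1+0.0100000)^60 = 1.81669670 and (1+0.0100000)^29 = 1.33450388, so the balance is 65,000 × (1.81669670 − 1.33450388) / (1.81669670 − 1) = $38,377.20.

$38,377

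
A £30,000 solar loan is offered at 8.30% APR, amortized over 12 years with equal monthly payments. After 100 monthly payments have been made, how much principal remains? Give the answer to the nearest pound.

With monthly rate i = 8.3%/12 = 0.0069167, the balance after k of n payments is P · [(1+i)^n − (1+i)^k] / [(1+i)^n − 1].
(1+0.0069167)^144 = 2.69816335 and (1+0.0069167)^100 = 1.99229178, so the balance is 30,000 × (2.69816335 − 1.99229178) / (2.69816335 − 1) = £12,470.03.

£12,470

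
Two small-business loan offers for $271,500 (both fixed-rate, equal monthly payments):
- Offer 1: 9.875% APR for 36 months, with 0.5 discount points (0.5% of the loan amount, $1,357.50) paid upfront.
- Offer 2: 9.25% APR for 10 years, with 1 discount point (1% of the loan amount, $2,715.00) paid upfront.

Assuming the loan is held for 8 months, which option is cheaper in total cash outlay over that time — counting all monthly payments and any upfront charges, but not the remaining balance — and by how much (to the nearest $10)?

Offer 2 by $40,790

Offer 1: at 9.875% the monthly rate is 0.0082292, so the payment is 271,500 × 0.0082292 / (1 − 1.0082292^−36) = $8,744.62.
Offer 2: at 9.25% the monthly rate is 0.0077083, so the payment is 271,500 × 0.0077083 / (1 − 1.0077083^−120) = $3,476.09.
Over 8 months: Offer 1 costs 8 × $8,744.62 + $1,357.50 = $71,314.46; Offer 2 costs 8 × $3,476.09 + $2,715.00 = $30,523.72.
Offer 2 is cheaper by $71,314.46 − $30,523.72 = $40,790.74.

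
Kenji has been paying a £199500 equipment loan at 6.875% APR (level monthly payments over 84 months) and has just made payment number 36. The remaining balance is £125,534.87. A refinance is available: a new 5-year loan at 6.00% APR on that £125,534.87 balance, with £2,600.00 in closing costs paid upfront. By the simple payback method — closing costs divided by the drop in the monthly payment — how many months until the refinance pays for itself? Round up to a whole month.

Current payment = 199,500 × 6.875%/12 / (1 − (1+0.0057292)^−84) = £2,998.81.
Refinanced payment = 125,534.87 × 0.0050000 / (1 − (1+0.0050000)^−60) = £2,426.94.
Monthly savings = £2,998.81 − £2,426.94 = £571.87.
Break-even = £2,600.00 / £571.87 = 4.55 → 5 months.

5 months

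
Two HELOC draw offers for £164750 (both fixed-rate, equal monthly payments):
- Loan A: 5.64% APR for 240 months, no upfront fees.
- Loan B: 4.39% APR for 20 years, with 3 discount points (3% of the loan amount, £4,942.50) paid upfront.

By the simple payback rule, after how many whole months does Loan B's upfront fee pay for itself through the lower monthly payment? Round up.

44 months

Loan A: at 5.64% the monthly rate is 0.0047000, so the payment is 164,750 × 0.0047000 / (1 − 1.0047000^−240) = £1,146.36.
Loan B: at 4.39% the monthly rate is 0.0036583, so the payment is 164,750 × 0.0036583 / (1 − 1.0036583^−240) = £1,032.53.
Monthly savings = £1,146.36 − £1,032.53 = £113.83.
Break-even = £4,942.50 / £113.83 = 43.42 → 44 months.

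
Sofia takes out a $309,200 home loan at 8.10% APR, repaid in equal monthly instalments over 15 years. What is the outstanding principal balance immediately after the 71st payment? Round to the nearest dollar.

$228,866

With monthly rate i = 8.1%/12 = 0.0067500, the balance after k of n payments is P · [(1+i)^n − (1+i)^k] / [(1+i)^n − 1].
(1+0.0067500)^180 = 3.35656368 and (1+0.0067500)^71 = 1.61226460, so the balance is 309,200 × (3.35656368 − 1.61226460) / (3.35656368 − 1) = $228,865.99.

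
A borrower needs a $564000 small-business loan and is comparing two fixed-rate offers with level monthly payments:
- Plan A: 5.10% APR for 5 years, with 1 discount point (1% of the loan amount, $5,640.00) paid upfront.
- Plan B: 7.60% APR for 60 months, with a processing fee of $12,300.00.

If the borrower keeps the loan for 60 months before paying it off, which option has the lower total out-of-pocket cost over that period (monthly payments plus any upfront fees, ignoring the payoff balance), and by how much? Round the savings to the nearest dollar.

Plan A: at 5.10% the monthly rate is 0.0042500, so the payment is 564,000 × 0.0042500 / (1 − 1.0042500^−60) = $10,669.23.
Plan B: monthly rate = 7.6%/12 = 0.0063333; payment = 564,000 × 0.0063333 / (1 − (1+0.0063333)^−60) = $11,328.22.
Over 60 months: Plan A costs 60 × $10,669.23 + $5,640.00 = $645,793.80; Plan B costs 60 × $11,328.22 + $12,300.00 = $691,993.20.
Plan A is cheaper by $691,993.20 − $645,793.80 = $46,199.40.

Plan A by $46,199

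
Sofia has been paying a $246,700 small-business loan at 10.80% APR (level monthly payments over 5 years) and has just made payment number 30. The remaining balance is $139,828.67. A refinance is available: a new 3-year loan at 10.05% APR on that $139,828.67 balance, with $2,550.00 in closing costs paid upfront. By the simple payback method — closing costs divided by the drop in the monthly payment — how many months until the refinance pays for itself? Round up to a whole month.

Current payment = 246,700 × 10.8%/12 / (1 − (1+0.0090000)^−60) = $5,339.28.
Refinanced payment = 139,828.67 × 0.0083750 / (1 − (1+0.0083750)^−36) = $4,515.16.
Monthly savings = $5,339.28 − $4,515.16 = $824.12.
Break-even = $2,550.00 / $824.12 = 3.09 → 4 months.

4 months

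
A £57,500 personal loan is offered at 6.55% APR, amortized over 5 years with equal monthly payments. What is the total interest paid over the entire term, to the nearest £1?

£10,084

Monthly rate = 6.55%/12 = 0.0054583; payment = 57,500 × 0.0054583 / (1 − (1+0.0054583)^−60) = £1,126.40.
Total paid = 60 × £1,126.40 = £67,584.00; interest = £67,584.00 − £57,500 = £10,084.00.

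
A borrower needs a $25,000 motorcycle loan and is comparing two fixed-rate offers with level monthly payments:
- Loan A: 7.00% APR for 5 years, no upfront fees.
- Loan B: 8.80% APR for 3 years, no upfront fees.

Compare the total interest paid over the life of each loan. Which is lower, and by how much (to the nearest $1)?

Loan A: monthly rate = 7%/12 = 0.0058333; payment = 25,000 × 0.0058333 / (1 − (1+0.0058333)^−60) = $495.03.
Total interest on Loan A = 60 × $495.03 − $25,000 = $4,701.80.
Loan B: monthly rate = 8.8%/12 = 0.0073333; payment = 25,000 × 0.0073333 / (1 − (1+0.0073333)^−36) = $792.67.
Total interest on Loan B = 36 × $792.67 − $25,000 = $3,536.12.
Loan B is lower by $1,165.68.

Loan B by $1,166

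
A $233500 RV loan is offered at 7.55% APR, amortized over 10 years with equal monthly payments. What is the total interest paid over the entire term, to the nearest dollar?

At 7.55% the monthly rate is 0.0062917, so the payment is 233,500 × 0.0062917 / (1 − 1.0062917^−120) = $2,777.78.
Total paid = 120 × $2,777.78 = $333,333.60; interest = $333,333.60 − $233,500 = $99,833.60.

$99,834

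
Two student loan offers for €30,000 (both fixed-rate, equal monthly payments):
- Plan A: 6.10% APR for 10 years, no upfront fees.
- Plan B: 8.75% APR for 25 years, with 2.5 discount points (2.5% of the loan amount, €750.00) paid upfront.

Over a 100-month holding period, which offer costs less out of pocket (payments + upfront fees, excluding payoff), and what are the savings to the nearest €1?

Plan B by €8,043

Plan A: monthly rate = 6.1%/12 = 0.0050833; payment = 30,000 × 0.0050833 / (1 − (1+0.0050833)^−120) = €334.57.
Plan B: monthly rate = 8.75%/12 = 0.0072917; payment = 30,000 × 0.0072917 / (1 − (1+0.0072917)^−300) = €246.64.
Over 100 months: Plan A costs 100 × €334.57 = €33,457.00; Plan B costs 100 × €246.64 + €750.00 = €25,414.00.
Plan B is cheaper by €33,457.00 − €25,414.00 = €8,043.00.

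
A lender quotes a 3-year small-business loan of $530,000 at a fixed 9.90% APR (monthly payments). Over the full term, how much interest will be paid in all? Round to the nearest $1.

$84,763

At 9.90% the monthly rate is 0.0082500, so the payment is 530,000 × 0.0082500 / (1 − 1.0082500^−36) = $17,076.74.
Total paid = 36 × $17,076.74 = $614,762.64; interest = $614,762.64 − $530,000 = $84,762.64.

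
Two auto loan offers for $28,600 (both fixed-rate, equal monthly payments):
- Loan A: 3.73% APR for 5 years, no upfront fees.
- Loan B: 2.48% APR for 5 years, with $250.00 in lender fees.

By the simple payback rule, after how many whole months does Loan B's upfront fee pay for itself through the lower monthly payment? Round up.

16 months

Loan A: at 3.73% the monthly rate is 0.0031083, so the payment is 28,600 × 0.0031083 / (1 − 1.0031083^−60) = $523.23.
Loan B: monthly rate = 2.48%/12 = 0.0020667; payment = 28,600 × 0.0020667 / (1 − (1+0.0020667)^−60) = $507.32.
Monthly savings = $523.23 − $507.32 = $15.91.
Break-even = $250.00 / $15.91 = 15.71 → 16 months.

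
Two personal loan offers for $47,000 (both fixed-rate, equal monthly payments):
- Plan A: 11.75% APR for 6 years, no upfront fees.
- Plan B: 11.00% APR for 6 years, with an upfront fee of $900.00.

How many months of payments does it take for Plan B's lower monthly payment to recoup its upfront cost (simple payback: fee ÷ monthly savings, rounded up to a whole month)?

Plan A: monthly rate = 11.75%/12 = 0.0097917; payment = 47,000 × 0.0097917 / (1 − (1+0.0097917)^−72) = $912.76.
Plan B: monthly rate = 11%/12 = 0.0091667; payment = 47,000 × 0.0091667 / (1 − (1+0.0091667)^−72) = $894.60.
Monthly savings = $912.76 − $894.60 = $18.16.
Break-even = $900.00 / $18.16 = 49.56 → 50 months.

50 months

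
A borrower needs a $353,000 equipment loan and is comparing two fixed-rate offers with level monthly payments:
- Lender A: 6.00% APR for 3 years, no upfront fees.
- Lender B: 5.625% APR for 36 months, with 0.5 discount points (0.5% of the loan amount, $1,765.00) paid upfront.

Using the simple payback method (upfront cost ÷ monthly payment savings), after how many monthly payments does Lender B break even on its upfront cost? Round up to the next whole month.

Lender A: monthly rate = 6%/12 = 0.0050000; payment = 353,000 × 0.0050000 / (1 − (1+0.0050000)^−36) = $10,738.94.
Lender B: at 5.625% the monthly rate is 0.0046875, so the payment is 353,000 × 0.0046875 / (1 − 1.0046875^−36) = $10,679.07.
Monthly savings = $10,738.94 − $10,679.07 = $59.87.
Break-even = $1,765.00 / $59.87 = 29.48 → 30 months.

30 months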